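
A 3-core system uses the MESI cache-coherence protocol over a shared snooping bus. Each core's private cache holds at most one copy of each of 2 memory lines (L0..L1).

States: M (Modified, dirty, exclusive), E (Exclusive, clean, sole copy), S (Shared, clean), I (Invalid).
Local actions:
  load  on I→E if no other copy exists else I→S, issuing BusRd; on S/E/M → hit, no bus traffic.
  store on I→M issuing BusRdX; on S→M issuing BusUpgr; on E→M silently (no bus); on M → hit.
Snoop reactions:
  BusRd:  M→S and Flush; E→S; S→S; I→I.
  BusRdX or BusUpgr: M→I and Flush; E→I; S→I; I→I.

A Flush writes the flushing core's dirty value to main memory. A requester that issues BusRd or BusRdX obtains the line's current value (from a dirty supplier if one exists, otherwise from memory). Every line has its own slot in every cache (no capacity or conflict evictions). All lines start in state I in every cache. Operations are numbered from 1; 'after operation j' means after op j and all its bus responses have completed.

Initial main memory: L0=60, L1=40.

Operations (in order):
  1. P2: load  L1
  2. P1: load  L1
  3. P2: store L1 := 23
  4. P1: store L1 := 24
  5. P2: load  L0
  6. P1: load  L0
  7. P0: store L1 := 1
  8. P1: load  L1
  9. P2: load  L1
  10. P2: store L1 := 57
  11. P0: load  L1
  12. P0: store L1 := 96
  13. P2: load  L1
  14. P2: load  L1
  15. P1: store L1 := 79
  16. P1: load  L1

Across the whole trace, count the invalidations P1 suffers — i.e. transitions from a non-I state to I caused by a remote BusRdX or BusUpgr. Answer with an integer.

[1] P2: load  L1 | P0:I, P1:I, P2:E(40) | bus: BusRd
[2] P1: load  L1 | P0:I, P1:S(40), P2:S(40) | bus: BusRd
[3] P2: store L1 := 23 | P0:I, P1:I, P2:M(23) | bus: BusUpgr
[4] P1: store L1 := 24 | P0:I, P1:M(24), P2:I | bus: BusRdX,Flush
[5] P2: load  L0 | P0:I, P1:I, P2:E(60) | bus: BusRd
[6] P1: load  L0 | P0:I, P1:S(60), P2:S(60) | bus: BusRd
[7] P0: store L1 := 1 | P0:M(1), P1:I, P2:I | bus: BusRdX,Flush
[8] P1: load  L1 | P0:S(1), P1:S(1), P2:I | bus: BusRd,Flush
[9] P2: load  L1 | P0:S(1), P1:S(1), P2:S(1) | bus: BusRd
[10] P2: store L1 := 57 | P0:I, P1:I, P2:M(57) | bus: BusUpgr
[11] P0: load  L1 | P0:S(57), P1:I, P2:S(57) | bus: BusRd,Flush
[12] P0: store L1 := 96 | P0:M(96), P1:I, P2:I | bus: BusUpgr
[13] P2: load  L1 | P0:S(96), P1:I, P2:S(96) | bus: BusRd,Flush
[14] P2: load  L1 | P0:S(96), P1:I, P2:S(96) | bus: none
[15] P1: store L1 := 79 | P0:I, P1:M(79), P2:I | bus: BusRdX
[16] P1: load  L1 | P0:I, P1:M(79), P2:I | bus: none

invalidations = 3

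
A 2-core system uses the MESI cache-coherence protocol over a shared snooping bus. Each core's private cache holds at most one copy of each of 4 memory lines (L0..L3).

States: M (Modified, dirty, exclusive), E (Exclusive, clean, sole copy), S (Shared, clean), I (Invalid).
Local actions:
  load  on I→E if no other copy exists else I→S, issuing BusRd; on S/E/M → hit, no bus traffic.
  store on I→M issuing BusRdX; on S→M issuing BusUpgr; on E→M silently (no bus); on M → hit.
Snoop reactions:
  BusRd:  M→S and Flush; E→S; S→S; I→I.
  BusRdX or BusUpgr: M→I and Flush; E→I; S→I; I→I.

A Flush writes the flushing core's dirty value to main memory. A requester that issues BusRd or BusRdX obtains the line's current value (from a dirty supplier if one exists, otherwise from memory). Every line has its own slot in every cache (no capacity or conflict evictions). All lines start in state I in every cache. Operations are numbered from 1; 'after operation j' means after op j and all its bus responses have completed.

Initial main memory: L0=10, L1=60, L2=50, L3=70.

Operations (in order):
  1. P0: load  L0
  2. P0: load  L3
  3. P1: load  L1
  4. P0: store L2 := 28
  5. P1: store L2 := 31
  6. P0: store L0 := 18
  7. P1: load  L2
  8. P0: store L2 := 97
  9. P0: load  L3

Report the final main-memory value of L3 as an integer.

  op1 P0: load  L0 → E/I on L0; bus BusRd; mem=10
  op2 P0: load  L3 → E/I on L3; bus BusRd; mem=70
  op3 P1: load  L1 → I/E on L1; bus BusRd; mem=60
  op4 P0: store L2 := 28 → M/I on L2; bus BusRdX; mem=50
  op5 P1: store L2 := 31 → I/M on L2; bus BusRdX Flush; mem=28
  op6 P0: store L0 := 18 → M/I on L0; bus (none); mem=10
  op7 P1: load  L2 → I/M on L2; bus (none); mem=28
  op8 P0: store L2 := 97 → M/I on L2; bus BusRdX Flush; mem=31
  op9 P0: load  L3 → E/I on L3; bus (none); mem=70

memory[L3] = 70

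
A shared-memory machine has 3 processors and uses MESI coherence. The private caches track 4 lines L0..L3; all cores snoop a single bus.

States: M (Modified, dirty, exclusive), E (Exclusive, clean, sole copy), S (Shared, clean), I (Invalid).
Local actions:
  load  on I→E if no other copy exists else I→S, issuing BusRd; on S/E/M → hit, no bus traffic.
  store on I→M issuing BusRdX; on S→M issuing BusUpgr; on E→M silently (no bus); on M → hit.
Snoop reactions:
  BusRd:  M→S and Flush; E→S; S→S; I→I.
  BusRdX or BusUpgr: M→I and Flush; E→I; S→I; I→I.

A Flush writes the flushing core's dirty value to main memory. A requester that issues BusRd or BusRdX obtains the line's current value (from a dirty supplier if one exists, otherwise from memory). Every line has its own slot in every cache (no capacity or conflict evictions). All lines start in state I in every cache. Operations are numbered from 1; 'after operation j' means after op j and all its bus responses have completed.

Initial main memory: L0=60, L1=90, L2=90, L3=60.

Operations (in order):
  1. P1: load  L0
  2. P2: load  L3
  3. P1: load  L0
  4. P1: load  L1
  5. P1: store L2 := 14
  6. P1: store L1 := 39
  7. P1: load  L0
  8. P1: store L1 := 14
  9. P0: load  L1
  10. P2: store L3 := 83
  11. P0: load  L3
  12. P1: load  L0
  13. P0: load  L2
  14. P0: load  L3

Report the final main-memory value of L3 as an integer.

[1] P1: load  L0 | P0:I, P1:E(60), P2:I | bus: BusRd
[2] P2: load  L3 | P0:I, P1:I, P2:E(60) | bus: BusRd
[3] P1: load  L0 | P0:I, P1:E(60), P2:I | bus: none
[4] P1: load  L1 | P0:I, P1:E(90), P2:I | bus: BusRd
[5] P1: store L2 := 14 | P0:I, P1:M(14), P2:I | bus: BusRdX
[6] P1: store L1 := 39 | P0:I, P1:M(39), P2:I | bus: none
[7] P1: load  L0 | P0:I, P1:E(60), P2:I | bus: none
[8] P1: store L1 := 14 | P0:I, P1:M(14), P2:I | bus: none
[9] P0: load  L1 | P0:S(14), P1:S(14), P2:I | bus: BusRd,Flush
[10] P2: store L3 := 83 | P0:I, P1:I, P2:M(83) | bus: none
[11] P0: load  L3 | P0:S(83), P1:I, P2:S(83) | bus: BusRd,Flush
[12] P1: load  L0 | P0:I, P1:E(60), P2:I | bus: none
[13] P0: load  L2 | P0:S(14), P1:S(14), P2:I | bus: BusRd,Flush
[14] P0: load  L3 | P0:S(83), P1:I, P2:S(83) | bus: none

memory[L3] = 83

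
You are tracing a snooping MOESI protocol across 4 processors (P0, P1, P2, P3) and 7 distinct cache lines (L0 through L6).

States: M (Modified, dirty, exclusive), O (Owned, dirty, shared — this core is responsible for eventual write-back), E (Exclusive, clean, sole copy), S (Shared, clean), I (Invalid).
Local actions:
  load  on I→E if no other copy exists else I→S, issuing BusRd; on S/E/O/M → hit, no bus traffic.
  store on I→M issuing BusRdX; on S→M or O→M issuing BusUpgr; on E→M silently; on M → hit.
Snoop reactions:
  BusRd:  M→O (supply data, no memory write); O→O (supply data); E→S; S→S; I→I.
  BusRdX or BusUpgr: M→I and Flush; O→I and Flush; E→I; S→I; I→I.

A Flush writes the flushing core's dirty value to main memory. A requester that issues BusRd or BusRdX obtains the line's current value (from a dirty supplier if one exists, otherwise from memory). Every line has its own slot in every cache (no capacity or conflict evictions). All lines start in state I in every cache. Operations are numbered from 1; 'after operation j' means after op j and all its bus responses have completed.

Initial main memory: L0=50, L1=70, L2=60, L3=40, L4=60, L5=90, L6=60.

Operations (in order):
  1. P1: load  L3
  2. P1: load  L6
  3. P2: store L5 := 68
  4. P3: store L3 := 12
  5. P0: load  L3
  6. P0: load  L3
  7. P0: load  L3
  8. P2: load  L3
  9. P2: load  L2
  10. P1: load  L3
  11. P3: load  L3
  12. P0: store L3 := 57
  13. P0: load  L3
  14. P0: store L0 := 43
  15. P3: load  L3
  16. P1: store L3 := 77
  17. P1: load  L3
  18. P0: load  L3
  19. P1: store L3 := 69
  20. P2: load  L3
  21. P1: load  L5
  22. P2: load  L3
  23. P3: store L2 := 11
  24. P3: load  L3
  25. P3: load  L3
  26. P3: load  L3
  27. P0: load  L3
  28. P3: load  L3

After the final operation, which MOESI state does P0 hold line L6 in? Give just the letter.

state = I

  op1 P1: load  L3 → I/E/I/I on L3; bus BusRd; mem=40
  op2 P1: load  L6 → I/E/I/I on L6; bus BusRd; mem=60
  op3 P2: store L5 := 68 → I/I/M/I on L5; bus BusRdX; mem=90
  op4 P3: store L3 := 12 → I/I/I/M on L3; bus BusRdX; mem=40
  op5 P0: load  L3 → S/I/I/O on L3; bus BusRd; mem=40
  op6 P0: load  L3 → S/I/I/O on L3; bus (none); mem=40
  op7 P0: load  L3 → S/I/I/O on L3; bus (none); mem=40
  op8 P2: load  L3 → S/I/S/O on L3; bus BusRd; mem=40
  op9 P2: load  L2 → I/I/E/I on L2; bus BusRd; mem=60
  op10 P1: load  L3 → S/S/S/O on L3; bus BusRd; mem=40
  op11 P3: load  L3 → S/S/S/O on L3; bus (none); mem=40
  op12 P0: store L3 := 57 → M/I/I/I on L3; bus BusUpgr Flush; mem=12
  op13 P0: load  L3 → M/I/I/I on L3; bus (none); mem=12
  op14 P0: store L0 := 43 → M/I/I/I on L0; bus BusRdX; mem=50
  op15 P3: load  L3 → O/I/I/S on L3; bus BusRd; mem=12
  op16 P1: store L3 := 77 → I/M/I/I on L3; bus BusRdX Flush; mem=57
  op17 P1: load  L3 → I/M/I/I on L3; bus (none); mem=57
  op18 P0: load  L3 → S/O/I/I on L3; bus BusRd; mem=57
  op19 P1: store L3 := 69 → I/M/I/I on L3; bus BusUpgr; mem=57
  op20 P2: load  L3 → I/O/S/I on L3; bus BusRd; mem=57
  op21 P1: load  L5 → I/S/O/I on L5; bus BusRd; mem=90
  op22 P2: load  L3 → I/O/S/I on L3; bus (none); mem=57
  op23 P3: store L2 := 11 → I/I/I/M on L2; bus BusRdX; mem=60
  op24 P3: load  L3 → I/O/S/S on L3; bus BusRd; mem=57
  op25 P3: load  L3 → I/O/S/S on L3; bus (none); mem=57
  op26 P3: load  L3 → I/O/S/S on L3; bus (none); mem=57
  op27 P0: load  L3 → S/O/S/S on L3; bus BusRd; mem=57
  op28 P3: load  L3 → S/O/S/S on L3; bus (none); mem=57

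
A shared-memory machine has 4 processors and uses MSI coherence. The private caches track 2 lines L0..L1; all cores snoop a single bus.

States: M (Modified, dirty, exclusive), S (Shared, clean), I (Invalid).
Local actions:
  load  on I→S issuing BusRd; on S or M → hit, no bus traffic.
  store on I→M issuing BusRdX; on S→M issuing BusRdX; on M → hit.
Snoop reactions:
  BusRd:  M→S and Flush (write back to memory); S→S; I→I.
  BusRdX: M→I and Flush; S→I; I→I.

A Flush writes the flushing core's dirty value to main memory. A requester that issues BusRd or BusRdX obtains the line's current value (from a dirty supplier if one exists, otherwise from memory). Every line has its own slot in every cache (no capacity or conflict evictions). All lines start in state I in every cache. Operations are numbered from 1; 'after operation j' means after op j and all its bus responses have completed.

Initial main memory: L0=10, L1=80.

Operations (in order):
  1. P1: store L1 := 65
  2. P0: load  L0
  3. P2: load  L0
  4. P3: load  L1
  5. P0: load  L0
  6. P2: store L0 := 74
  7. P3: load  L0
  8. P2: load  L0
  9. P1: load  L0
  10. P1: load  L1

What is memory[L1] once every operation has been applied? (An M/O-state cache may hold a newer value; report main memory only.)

  op1 P1: store L1 := 65 → I/M/I/I on L1; bus BusRdX; mem=80
  op2 P0: load  L0 → S/I/I/I on L0; bus BusRd; mem=10
  op3 P2: load  L0 → S/I/S/I on L0; bus BusRd; mem=10
  op4 P3: load  L1 → I/S/I/S on L1; bus BusRd Flush; mem=65
  op5 P0: load  L0 → S/I/S/I on L0; bus (none); mem=10
  op6 P2: store L0 := 74 → I/I/M/I on L0; bus BusRdX; mem=10
  op7 P3: load  L0 → I/I/S/S on L0; bus BusRd Flush; mem=74
  op8 P2: load  L0 → I/I/S/S on L0; bus (none); mem=74
  op9 P1: load  L0 → I/S/S/S on L0; bus BusRd; mem=74
  op10 P1: load  L1 → I/S/I/S on L1; bus (none); mem=65

memory[L1] = 65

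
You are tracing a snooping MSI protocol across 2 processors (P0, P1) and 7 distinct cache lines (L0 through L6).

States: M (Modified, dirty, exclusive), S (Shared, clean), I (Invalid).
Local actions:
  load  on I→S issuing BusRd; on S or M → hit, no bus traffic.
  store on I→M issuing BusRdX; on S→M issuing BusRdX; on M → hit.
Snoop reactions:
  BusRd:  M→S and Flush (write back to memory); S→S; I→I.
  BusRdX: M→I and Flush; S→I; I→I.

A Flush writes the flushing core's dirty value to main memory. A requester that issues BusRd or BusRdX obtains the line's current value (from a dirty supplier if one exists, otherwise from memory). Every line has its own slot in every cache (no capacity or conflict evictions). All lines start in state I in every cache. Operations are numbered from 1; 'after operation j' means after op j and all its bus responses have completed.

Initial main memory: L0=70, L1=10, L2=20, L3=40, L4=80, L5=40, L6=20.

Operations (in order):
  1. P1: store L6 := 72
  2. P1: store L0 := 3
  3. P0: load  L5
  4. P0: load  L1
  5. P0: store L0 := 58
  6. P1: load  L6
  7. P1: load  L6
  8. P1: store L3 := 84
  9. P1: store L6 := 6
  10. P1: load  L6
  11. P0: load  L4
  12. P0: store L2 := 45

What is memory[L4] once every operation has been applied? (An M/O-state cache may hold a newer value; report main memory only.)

memory[L4] = 80

1. P1: store L6 := 72  bus=[BusRdX]  L6: P0=I P1=M  mem[L6]=20
2. P1: store L0 := 3  bus=[BusRdX]  L0: P0=I P1=M  mem[L0]=70
3. P0: load  L5  bus=[BusRd]  L5: P0=S P1=I  mem[L5]=40
4. P0: load  L1  bus=[BusRd]  L1: P0=S P1=I  mem[L1]=10
5. P0: store L0 := 58  bus=[BusRdX,Flush]  L0: P0=M P1=I  mem[L0]=3
6. P1: load  L6  bus=[-]  L6: P0=I P1=M  mem[L6]=20
7. P1: load  L6  bus=[-]  L6: P0=I P1=M  mem[L6]=20
8. P1: store L3 := 84  bus=[BusRdX]  L3: P0=I P1=M  mem[L3]=40
9. P1: store L6 := 6  bus=[-]  L6: P0=I P1=M  mem[L6]=20
10. P1: load  L6  bus=[-]  L6: P0=I P1=M  mem[L6]=20
11. P0: load  L4  bus=[BusRd]  L4: P0=S P1=I  mem[L4]=80
12. P0: store L2 := 45  bus=[BusRdX]  L2: P0=M P1=I  mem[L2]=20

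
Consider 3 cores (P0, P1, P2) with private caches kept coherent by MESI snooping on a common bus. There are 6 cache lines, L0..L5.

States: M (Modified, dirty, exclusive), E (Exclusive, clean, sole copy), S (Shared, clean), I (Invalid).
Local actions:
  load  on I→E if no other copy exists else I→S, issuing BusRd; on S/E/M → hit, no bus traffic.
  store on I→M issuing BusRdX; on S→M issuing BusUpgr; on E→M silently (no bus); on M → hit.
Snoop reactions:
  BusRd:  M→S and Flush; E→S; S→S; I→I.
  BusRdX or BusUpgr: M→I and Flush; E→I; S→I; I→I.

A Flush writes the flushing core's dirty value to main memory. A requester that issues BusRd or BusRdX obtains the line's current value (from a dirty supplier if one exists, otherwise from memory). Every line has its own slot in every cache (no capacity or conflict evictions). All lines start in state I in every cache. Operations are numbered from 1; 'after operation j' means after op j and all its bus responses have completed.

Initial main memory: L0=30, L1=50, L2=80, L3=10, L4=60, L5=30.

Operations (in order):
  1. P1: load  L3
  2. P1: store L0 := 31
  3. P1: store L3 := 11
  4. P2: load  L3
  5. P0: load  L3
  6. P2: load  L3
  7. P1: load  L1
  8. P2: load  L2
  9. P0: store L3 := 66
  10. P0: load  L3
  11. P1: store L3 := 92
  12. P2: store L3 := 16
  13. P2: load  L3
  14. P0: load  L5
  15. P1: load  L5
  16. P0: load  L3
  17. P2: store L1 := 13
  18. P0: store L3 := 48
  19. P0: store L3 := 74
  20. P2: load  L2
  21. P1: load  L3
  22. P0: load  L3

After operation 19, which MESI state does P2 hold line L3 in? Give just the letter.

state = I

  op1 P1: load  L3 → I/E/I on L3; bus BusRd; mem=10
  op2 P1: store L0 := 31 → I/M/I on L0; bus BusRdX; mem=30
  op3 P1: store L3 := 11 → I/M/I on L3; bus (none); mem=10
  op4 P2: load  L3 → I/S/S on L3; bus BusRd Flush; mem=11
  op5 P0: load  L3 → S/S/S on L3; bus BusRd; mem=11
  op6 P2: load  L3 → S/S/S on L3; bus (none); mem=11
  op7 P1: load  L1 → I/E/I on L1; bus BusRd; mem=50
  op8 P2: load  L2 → I/I/E on L2; bus BusRd; mem=80
  op9 P0: store L3 := 66 → M/I/I on L3; bus BusUpgr; mem=11
  op10 P0: load  L3 → M/I/I on L3; bus (none); mem=11
  op11 P1: store L3 := 92 → I/M/I on L3; bus BusRdX Flush; mem=66
  op12 P2: store L3 := 16 → I/I/M on L3; bus BusRdX Flush; mem=92
  op13 P2: load  L3 → I/I/M on L3; bus (none); mem=92
  op14 P0: load  L5 → E/I/I on L5; bus BusRd; mem=30
  op15 P1: load  L5 → S/S/I on L5; bus BusRd; mem=30
  op16 P0: load  L3 → S/I/S on L3; bus BusRd Flush; mem=16
  op17 P2: store L1 := 13 → I/I/M on L1; bus BusRdX; mem=50
  op18 P0: store L3 := 48 → M/I/I on L3; bus BusUpgr; mem=16
  op19 P0: store L3 := 74 → M/I/I on L3; bus (none); mem=16
  op20 P2: load  L2 → I/I/E on L2; bus (none); mem=80
  op21 P1: load  L3 → S/S/I on L3; bus BusRd Flush; mem=74
  op22 P0: load  L3 → S/S/I on L3; bus (none); mem=74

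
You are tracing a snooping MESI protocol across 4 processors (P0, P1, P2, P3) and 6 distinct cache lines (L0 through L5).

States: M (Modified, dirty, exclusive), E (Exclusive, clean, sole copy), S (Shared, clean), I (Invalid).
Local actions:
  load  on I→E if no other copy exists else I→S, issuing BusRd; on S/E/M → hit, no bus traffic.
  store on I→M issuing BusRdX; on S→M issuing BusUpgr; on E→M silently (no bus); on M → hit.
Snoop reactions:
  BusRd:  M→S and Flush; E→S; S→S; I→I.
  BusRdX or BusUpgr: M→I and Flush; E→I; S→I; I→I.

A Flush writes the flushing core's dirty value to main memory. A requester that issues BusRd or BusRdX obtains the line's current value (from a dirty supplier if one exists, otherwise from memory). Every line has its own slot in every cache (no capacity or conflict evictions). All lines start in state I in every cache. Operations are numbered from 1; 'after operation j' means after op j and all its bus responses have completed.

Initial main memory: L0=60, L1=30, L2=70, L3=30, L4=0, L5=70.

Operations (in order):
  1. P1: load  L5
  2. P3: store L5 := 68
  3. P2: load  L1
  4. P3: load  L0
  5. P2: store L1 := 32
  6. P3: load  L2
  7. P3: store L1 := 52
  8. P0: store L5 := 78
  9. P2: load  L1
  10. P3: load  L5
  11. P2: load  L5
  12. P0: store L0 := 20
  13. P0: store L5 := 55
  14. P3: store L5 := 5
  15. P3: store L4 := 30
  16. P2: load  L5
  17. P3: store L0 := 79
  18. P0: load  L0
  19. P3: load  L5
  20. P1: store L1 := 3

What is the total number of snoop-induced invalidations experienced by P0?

step 1: P1: load  L5  ⟶  IEII  (L5)  txn=BusRd  M[L5]=70
step 2: P3: store L5 := 68  ⟶  IIIM  (L5)  txn=BusRdX  M[L5]=70
step 3: P2: load  L1  ⟶  IIEI  (L1)  txn=BusRd  M[L1]=30
step 4: P3: load  L0  ⟶  IIIE  (L0)  txn=BusRd  M[L0]=60
step 5: P2: store L1 := 32  ⟶  IIMI  (L1)  txn=∅  M[L1]=30
step 6: P3: load  L2  ⟶  IIIE  (L2)  txn=BusRd  M[L2]=70
step 7: P3: store L1 := 52  ⟶  IIIM  (L1)  txn=BusRdX+Flush  M[L1]=32
step 8: P0: store L5 := 78  ⟶  MIII  (L5)  txn=BusRdX+Flush  M[L5]=68
step 9: P2: load  L1  ⟶  IISS  (L1)  txn=BusRd+Flush  M[L1]=52
step 10: P3: load  L5  ⟶  SIIS  (L5)  txn=BusRd+Flush  M[L5]=78
step 11: P2: load  L5  ⟶  SISS  (L5)  txn=BusRd  M[L5]=78
step 12: P0: store L0 := 20  ⟶  MIII  (L0)  txn=BusRdX  M[L0]=60
step 13: P0: store L5 := 55  ⟶  MIII  (L5)  txn=BusUpgr  M[L5]=78
step 14: P3: store L5 := 5  ⟶  IIIM  (L5)  txn=BusRdX+Flush  M[L5]=55
step 15: P3: store L4 := 30  ⟶  IIIM  (L4)  txn=BusRdX  M[L4]=0
step 16: P2: load  L5  ⟶  IISS  (L5)  txn=BusRd+Flush  M[L5]=5
step 17: P3: store L0 := 79  ⟶  IIIM  (L0)  txn=BusRdX+Flush  M[L0]=20
step 18: P0: load  L0  ⟶  SIIS  (L0)  txn=BusRd+Flush  M[L0]=79
step 19: P3: load  L5  ⟶  IISS  (L5)  txn=∅  M[L5]=5
step 20: P1: store L1 := 3  ⟶  IMII  (L1)  txn=BusRdX  M[L1]=52

invalidations = 2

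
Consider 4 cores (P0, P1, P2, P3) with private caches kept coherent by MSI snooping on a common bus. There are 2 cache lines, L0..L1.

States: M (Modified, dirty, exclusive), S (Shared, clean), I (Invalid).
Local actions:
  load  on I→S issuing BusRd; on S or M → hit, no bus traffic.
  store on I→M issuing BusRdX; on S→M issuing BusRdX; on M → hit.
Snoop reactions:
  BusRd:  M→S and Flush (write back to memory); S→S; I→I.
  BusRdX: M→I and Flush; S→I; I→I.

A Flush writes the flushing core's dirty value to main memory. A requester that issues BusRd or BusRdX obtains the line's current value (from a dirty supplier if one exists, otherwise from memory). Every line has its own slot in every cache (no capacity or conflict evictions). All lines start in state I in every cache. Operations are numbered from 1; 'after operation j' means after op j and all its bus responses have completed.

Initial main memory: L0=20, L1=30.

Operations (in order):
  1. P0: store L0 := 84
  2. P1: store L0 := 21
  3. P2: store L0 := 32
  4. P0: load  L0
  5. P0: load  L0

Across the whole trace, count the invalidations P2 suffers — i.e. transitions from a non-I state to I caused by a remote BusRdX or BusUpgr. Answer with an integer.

invalidations = 0

  op1 P0: store L0 := 84 → M/I/I/I on L0; bus BusRdX; mem=20
  op2 P1: store L0 := 21 → I/M/I/I on L0; bus BusRdX Flush; mem=84
  op3 P2: store L0 := 32 → I/I/M/I on L0; bus BusRdX Flush; mem=21
  op4 P0: load  L0 → S/I/S/I on L0; bus BusRd Flush; mem=32
  op5 P0: load  L0 → S/I/S/I on L0; bus (none); mem=32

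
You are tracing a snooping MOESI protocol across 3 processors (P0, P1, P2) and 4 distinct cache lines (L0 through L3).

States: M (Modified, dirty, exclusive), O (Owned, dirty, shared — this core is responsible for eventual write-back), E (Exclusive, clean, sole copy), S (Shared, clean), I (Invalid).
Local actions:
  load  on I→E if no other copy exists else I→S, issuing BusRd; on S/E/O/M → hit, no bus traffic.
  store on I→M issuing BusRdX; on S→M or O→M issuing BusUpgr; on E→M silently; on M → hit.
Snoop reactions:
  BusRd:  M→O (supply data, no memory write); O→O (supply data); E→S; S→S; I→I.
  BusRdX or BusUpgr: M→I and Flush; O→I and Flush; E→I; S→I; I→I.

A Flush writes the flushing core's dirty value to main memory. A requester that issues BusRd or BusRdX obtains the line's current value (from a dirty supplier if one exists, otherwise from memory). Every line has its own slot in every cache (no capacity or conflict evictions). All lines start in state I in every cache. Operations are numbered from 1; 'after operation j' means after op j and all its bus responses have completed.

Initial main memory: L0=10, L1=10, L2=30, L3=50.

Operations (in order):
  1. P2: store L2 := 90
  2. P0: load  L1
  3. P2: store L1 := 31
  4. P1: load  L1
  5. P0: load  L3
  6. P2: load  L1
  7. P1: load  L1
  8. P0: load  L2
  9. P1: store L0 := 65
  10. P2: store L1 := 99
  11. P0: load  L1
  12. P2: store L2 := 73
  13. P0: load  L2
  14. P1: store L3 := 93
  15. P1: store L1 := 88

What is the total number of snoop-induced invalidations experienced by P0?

invalidations = 4

1. P2: store L2 := 90  bus=[BusRdX]  L2: P0=I P1=I P2=M  mem[L2]=30
2. P0: load  L1  bus=[BusRd]  L1: P0=E P1=I P2=I  mem[L1]=10
3. P2: store L1 := 31  bus=[BusRdX]  L1: P0=I P1=I P2=M  mem[L1]=10
4. P1: load  L1  bus=[BusRd]  L1: P0=I P1=S P2=O  mem[L1]=10
5. P0: load  L3  bus=[BusRd]  L3: P0=E P1=I P2=I  mem[L3]=50
6. P2: load  L1  bus=[-]  L1: P0=I P1=S P2=O  mem[L1]=10
7. P1: load  L1  bus=[-]  L1: P0=I P1=S P2=O  mem[L1]=10
8. P0: load  L2  bus=[BusRd]  L2: P0=S P1=I P2=O  mem[L2]=30
9. P1: store L0 := 65  bus=[BusRdX]  L0: P0=I P1=M P2=I  mem[L0]=10
10. P2: store L1 := 99  bus=[BusUpgr]  L1: P0=I P1=I P2=M  mem[L1]=10
11. P0: load  L1  bus=[BusRd]  L1: P0=S P1=I P2=O  mem[L1]=10
12. P2: store L2 := 73  bus=[BusUpgr]  L2: P0=I P1=I P2=M  mem[L2]=30
13. P0: load  L2  bus=[BusRd]  L2: P0=S P1=I P2=O  mem[L2]=30
14. P1: store L3 := 93  bus=[BusRdX]  L3: P0=I P1=M P2=I  mem[L3]=50
15. P1: store L1 := 88  bus=[BusRdX,Flush]  L1: P0=I P1=M P2=I  mem[L1]=99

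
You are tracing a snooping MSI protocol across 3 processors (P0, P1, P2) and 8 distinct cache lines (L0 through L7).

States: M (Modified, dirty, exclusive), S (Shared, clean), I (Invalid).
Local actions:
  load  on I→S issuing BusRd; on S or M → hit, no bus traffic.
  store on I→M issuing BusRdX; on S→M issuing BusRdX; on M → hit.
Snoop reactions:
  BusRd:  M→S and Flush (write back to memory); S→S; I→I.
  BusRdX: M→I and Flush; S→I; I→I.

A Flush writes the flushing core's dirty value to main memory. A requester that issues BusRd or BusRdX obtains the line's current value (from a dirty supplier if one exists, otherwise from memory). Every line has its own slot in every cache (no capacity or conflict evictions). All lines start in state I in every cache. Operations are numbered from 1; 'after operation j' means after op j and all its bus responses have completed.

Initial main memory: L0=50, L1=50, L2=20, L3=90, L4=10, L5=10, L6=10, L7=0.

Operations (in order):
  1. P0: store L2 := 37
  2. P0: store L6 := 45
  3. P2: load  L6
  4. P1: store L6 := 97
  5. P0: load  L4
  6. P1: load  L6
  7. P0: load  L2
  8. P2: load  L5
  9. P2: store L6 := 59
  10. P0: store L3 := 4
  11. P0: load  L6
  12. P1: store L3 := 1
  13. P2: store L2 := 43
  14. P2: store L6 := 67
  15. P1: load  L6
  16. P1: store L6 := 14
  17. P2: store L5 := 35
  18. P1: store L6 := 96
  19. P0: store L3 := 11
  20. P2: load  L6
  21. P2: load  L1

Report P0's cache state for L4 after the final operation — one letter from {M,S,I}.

  op1 P0: store L2 := 37 → M/I/I on L2; bus BusRdX; mem=20
  op2 P0: store L6 := 45 → M/I/I on L6; bus BusRdX; mem=10
  op3 P2: load  L6 → S/I/S on L6; bus BusRd Flush; mem=45
  op4 P1: store L6 := 97 → I/M/I on L6; bus BusRdX; mem=45
  op5 P0: load  L4 → S/I/I on L4; bus BusRd; mem=10
  op6 P1: load  L6 → I/M/I on L6; bus (none); mem=45
  op7 P0: load  L2 → M/I/I on L2; bus (none); mem=20
  op8 P2: load  L5 → I/I/S on L5; bus BusRd; mem=10
  op9 P2: store L6 := 59 → I/I/M on L6; bus BusRdX Flush; mem=97
  op10 P0: store L3 := 4 → M/I/I on L3; bus BusRdX; mem=90
  op11 P0: load  L6 → S/I/S on L6; bus BusRd Flush; mem=59
  op12 P1: store L3 := 1 → I/M/I on L3; bus BusRdX Flush; mem=4
  op13 P2: store L2 := 43 → I/I/M on L2; bus BusRdX Flush; mem=37
  op14 P2: store L6 := 67 → I/I/M on L6; bus BusRdX; mem=59
  op15 P1: load  L6 → I/S/S on L6; bus BusRd Flush; mem=67
  op16 P1: store L6 := 14 → I/M/I on L6; bus BusRdX; mem=67
  op17 P2: store L5 := 35 → I/I/M on L5; bus BusRdX; mem=10
  op18 P1: store L6 := 96 → I/M/I on L6; bus (none); mem=67
  op19 P0: store L3 := 11 → M/I/I on L3; bus BusRdX Flush; mem=1
  op20 P2: load  L6 → I/S/S on L6; bus BusRd Flush; mem=96
  op21 P2: load  L1 → I/I/S on L1; bus BusRd; mem=50

state = S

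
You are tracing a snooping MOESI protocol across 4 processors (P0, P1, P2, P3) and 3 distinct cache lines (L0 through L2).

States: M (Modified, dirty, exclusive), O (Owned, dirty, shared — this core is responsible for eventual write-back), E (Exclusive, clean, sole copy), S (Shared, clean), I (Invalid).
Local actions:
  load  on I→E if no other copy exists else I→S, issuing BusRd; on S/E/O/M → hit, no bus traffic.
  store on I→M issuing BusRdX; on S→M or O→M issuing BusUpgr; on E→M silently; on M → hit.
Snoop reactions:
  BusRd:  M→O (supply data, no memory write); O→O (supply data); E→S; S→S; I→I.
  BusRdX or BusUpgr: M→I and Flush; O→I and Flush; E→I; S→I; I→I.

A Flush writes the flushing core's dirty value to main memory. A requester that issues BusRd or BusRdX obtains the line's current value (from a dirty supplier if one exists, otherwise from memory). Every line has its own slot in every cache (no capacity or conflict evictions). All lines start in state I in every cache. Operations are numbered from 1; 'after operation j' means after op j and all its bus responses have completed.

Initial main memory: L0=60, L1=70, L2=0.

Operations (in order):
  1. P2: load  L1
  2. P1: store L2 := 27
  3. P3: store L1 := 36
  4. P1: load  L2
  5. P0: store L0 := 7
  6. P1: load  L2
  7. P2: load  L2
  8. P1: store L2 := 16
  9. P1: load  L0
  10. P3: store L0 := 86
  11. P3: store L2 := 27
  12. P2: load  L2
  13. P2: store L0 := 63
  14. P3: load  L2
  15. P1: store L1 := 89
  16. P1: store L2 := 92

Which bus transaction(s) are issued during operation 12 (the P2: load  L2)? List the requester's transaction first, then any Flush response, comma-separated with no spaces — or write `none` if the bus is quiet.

bus = BusRd

  op1 P2: load  L1 → I/I/E/I on L1; bus BusRd; mem=70
  op2 P1: store L2 := 27 → I/M/I/I on L2; bus BusRdX; mem=0
  op3 P3: store L1 := 36 → I/I/I/M on L1; bus BusRdX; mem=70
  op4 P1: load  L2 → I/M/I/I on L2; bus (none); mem=0
  op5 P0: store L0 := 7 → M/I/I/I on L0; bus BusRdX; mem=60
  op6 P1: load  L2 → I/M/I/I on L2; bus (none); mem=0
  op7 P2: load  L2 → I/O/S/I on L2; bus BusRd; mem=0
  op8 P1: store L2 := 16 → I/M/I/I on L2; bus BusUpgr; mem=0
  op9 P1: load  L0 → O/S/I/I on L0; bus BusRd; mem=60
  op10 P3: store L0 := 86 → I/I/I/M on L0; bus BusRdX Flush; mem=7
  op11 P3: store L2 := 27 → I/I/I/M on L2; bus BusRdX Flush; mem=16
  op12 P2: load  L2 → I/I/S/O on L2; bus BusRd; mem=16
  op13 P2: store L0 := 63 → I/I/M/I on L0; bus BusRdX Flush; mem=86
  op14 P3: load  L2 → I/I/S/O on L2; bus (none); mem=16
  op15 P1: store L1 := 89 → I/M/I/I on L1; bus BusRdX Flush; mem=36
  op16 P1: store L2 := 92 → I/M/I/I on L2; bus BusRdX Flush; mem=27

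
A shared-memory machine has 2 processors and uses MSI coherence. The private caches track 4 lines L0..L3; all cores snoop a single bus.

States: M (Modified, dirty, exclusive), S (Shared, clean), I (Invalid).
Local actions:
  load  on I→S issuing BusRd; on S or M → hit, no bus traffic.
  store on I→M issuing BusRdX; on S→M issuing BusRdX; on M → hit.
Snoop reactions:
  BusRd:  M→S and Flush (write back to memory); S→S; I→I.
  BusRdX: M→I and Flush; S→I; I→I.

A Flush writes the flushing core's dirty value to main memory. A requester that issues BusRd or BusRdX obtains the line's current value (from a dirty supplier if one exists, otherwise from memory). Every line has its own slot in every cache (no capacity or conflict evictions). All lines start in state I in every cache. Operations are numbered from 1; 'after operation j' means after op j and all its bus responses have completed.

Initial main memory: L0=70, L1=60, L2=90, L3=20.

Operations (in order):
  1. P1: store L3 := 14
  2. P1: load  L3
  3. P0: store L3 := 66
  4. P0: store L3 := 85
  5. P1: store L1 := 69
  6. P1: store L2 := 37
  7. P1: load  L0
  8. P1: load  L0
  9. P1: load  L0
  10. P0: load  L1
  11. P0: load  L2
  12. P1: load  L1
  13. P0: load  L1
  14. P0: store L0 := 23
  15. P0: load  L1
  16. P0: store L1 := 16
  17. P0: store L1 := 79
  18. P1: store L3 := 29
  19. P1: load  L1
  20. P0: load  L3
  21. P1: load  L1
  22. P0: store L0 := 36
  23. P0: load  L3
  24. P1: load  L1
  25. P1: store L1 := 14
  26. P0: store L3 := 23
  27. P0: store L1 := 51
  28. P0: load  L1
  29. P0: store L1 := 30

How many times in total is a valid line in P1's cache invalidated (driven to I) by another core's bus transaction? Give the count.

step 1: P1: store L3 := 14  ⟶  IM  (L3)  txn=BusRdX  M[L3]=20
step 2: P1: load  L3  ⟶  IM  (L3)  txn=∅  M[L3]=20
step 3: P0: store L3 := 66  ⟶  MI  (L3)  txn=BusRdX+Flush  M[L3]=14
step 4: P0: store L3 := 85  ⟶  MI  (L3)  txn=∅  M[L3]=14
step 5: P1: store L1 := 69  ⟶  IM  (L1)  txn=BusRdX  M[L1]=60
step 6: P1: store L2 := 37  ⟶  IM  (L2)  txn=BusRdX  M[L2]=90
step 7: P1: load  L0  ⟶  IS  (L0)  txn=BusRd  M[L0]=70
step 8: P1: load  L0  ⟶  IS  (L0)  txn=∅  M[L0]=70
step 9: P1: load  L0  ⟶  IS  (L0)  txn=∅  M[L0]=70
step 10: P0: load  L1  ⟶  SS  (L1)  txn=BusRd+Flush  M[L1]=69
step 11: P0: load  L2  ⟶  SS  (L2)  txn=BusRd+Flush  M[L2]=37
step 12: P1: load  L1  ⟶  SS  (L1)  txn=∅  M[L1]=69
step 13: P0: load  L1  ⟶  SS  (L1)  txn=∅  M[L1]=69
step 14: P0: store L0 := 23  ⟶  MI  (L0)  txn=BusRdX  M[L0]=70
step 15: P0: load  L1  ⟶  SS  (L1)  txn=∅  M[L1]=69
step 16: P0: store L1 := 16  ⟶  MI  (L1)  txn=BusRdX  M[L1]=69
step 17: P0: store L1 := 79  ⟶  MI  (L1)  txn=∅  M[L1]=69
step 18: P1: store L3 := 29  ⟶  IM  (L3)  txn=BusRdX+Flush  M[L3]=85
step 19: P1: load  L1  ⟶  SS  (L1)  txn=BusRd+Flush  M[L1]=79
step 20: P0: load  L3  ⟶  SS  (L3)  txn=BusRd+Flush  M[L3]=29
step 21: P1: load  L1  ⟶  SS  (L1)  txn=∅  M[L1]=79
step 22: P0: store L0 := 36  ⟶  MI  (L0)  txn=∅  M[L0]=70
step 23: P0: load  L3  ⟶  SS  (L3)  txn=∅  M[L3]=29
step 24: P1: load  L1  ⟶  SS  (L1)  txn=∅  M[L1]=79
step 25: P1: store L1 := 14  ⟶  IM  (L1)  txn=BusRdX  M[L1]=79
step 26: P0: store L3 := 23  ⟶  MI  (L3)  txn=BusRdX  M[L3]=29
step 27: P0: store L1 := 51  ⟶  MI  (L1)  txn=BusRdX+Flush  M[L1]=14
step 28: P0: load  L1  ⟶  MI  (L1)  txn=∅  M[L1]=14
step 29: P0: store L1 := 30  ⟶  MI  (L1)  txn=∅  M[L1]=14

invalidations = 5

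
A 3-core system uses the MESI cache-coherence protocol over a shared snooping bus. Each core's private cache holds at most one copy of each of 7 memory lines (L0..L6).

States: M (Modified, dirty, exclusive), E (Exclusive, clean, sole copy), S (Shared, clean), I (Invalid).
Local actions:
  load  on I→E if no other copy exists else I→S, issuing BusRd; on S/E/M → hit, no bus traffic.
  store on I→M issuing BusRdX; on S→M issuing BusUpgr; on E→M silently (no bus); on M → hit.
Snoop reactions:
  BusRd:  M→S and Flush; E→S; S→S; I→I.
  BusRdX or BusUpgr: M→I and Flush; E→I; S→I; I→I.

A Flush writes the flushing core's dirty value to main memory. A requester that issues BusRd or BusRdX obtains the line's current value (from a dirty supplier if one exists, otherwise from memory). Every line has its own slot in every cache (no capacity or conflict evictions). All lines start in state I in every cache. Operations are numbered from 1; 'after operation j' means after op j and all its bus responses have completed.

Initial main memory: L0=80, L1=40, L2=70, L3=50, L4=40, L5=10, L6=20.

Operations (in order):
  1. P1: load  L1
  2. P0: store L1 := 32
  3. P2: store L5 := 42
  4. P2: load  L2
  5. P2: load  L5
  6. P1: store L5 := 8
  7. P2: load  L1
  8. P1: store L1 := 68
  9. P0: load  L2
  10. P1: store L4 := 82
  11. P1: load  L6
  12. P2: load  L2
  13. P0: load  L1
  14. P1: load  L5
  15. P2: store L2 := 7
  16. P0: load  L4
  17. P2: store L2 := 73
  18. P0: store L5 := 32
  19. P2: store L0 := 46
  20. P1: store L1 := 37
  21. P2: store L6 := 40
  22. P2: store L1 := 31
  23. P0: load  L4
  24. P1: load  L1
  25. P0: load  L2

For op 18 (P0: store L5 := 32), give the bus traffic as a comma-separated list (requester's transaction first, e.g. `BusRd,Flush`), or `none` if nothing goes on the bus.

  op1 P1: load  L1 → I/E/I on L1; bus BusRd; mem=40
  op2 P0: store L1 := 32 → M/I/I on L1; bus BusRdX; mem=40
  op3 P2: store L5 := 42 → I/I/M on L5; bus BusRdX; mem=10
  op4 P2: load  L2 → I/I/E on L2; bus BusRd; mem=70
  op5 P2: load  L5 → I/I/M on L5; bus (none); mem=10
  op6 P1: store L5 := 8 → I/M/I on L5; bus BusRdX Flush; mem=42
  op7 P2: load  L1 → S/I/S on L1; bus BusRd Flush; mem=32
  op8 P1: store L1 := 68 → I/M/I on L1; bus BusRdX; mem=32
  op9 P0: load  L2 → S/I/S on L2; bus BusRd; mem=70
  op10 P1: store L4 := 82 → I/M/I on L4; bus BusRdX; mem=40
  op11 P1: load  L6 → I/E/I on L6; bus BusRd; mem=20
  op12 P2: load  L2 → S/I/S on L2; bus (none); mem=70
  op13 P0: load  L1 → S/S/I on L1; bus BusRd Flush; mem=68
  op14 P1: load  L5 → I/M/I on L5; bus (none); mem=42
  op15 P2: store L2 := 7 → I/I/M on L2; bus BusUpgr; mem=70
  op16 P0: load  L4 → S/S/I on L4; bus BusRd Flush; mem=82
  op17 P2: store L2 := 73 → I/I/M on L2; bus (none); mem=70
  op18 P0: store L5 := 32 → M/I/I on L5; bus BusRdX Flush; mem=8
  op19 P2: store L0 := 46 → I/I/M on L0; bus BusRdX; mem=80
  op20 P1: store L1 := 37 → I/M/I on L1; bus BusUpgr; mem=68
  op21 P2: store L6 := 40 → I/I/M on L6; bus BusRdX; mem=20
  op22 P2: store L1 := 31 → I/I/M on L1; bus BusRdX Flush; mem=37
  op23 P0: load  L4 → S/S/I on L4; bus (none); mem=82
  op24 P1: load  L1 → I/S/S on L1; bus BusRd Flush; mem=31
  op25 P0: load  L2 → S/I/S on L2; bus BusRd Flush; mem=73

bus = BusRdX,Flush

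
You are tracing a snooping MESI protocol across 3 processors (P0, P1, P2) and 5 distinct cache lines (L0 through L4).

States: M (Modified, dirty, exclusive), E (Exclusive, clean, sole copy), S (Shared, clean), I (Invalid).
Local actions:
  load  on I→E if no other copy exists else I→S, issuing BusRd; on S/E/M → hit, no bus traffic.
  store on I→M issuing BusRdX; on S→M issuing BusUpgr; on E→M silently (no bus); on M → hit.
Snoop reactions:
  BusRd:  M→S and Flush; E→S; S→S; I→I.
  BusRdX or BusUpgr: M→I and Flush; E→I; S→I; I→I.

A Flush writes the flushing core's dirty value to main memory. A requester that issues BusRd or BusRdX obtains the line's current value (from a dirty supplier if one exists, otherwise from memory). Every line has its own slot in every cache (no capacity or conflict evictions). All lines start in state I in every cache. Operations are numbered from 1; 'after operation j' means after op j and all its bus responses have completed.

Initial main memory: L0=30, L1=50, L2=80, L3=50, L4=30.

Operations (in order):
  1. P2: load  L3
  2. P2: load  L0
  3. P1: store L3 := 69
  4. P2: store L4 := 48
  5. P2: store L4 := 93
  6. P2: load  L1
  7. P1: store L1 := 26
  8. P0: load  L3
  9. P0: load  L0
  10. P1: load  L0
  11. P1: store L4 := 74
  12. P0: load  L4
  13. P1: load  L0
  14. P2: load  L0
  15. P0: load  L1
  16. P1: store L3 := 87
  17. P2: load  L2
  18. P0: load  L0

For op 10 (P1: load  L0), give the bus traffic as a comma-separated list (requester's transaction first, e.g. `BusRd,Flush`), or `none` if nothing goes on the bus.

1. P2: load  L3  bus=[BusRd]  L3: P0=I P1=I P2=E  mem[L3]=50
2. P2: load  L0  bus=[BusRd]  L0: P0=I P1=I P2=E  mem[L0]=30
3. P1: store L3 := 69  bus=[BusRdX]  L3: P0=I P1=M P2=I  mem[L3]=50
4. P2: store L4 := 48  bus=[BusRdX]  L4: P0=I P1=I P2=M  mem[L4]=30
5. P2: store L4 := 93  bus=[-]  L4: P0=I P1=I P2=M  mem[L4]=30
6. P2: load  L1  bus=[BusRd]  L1: P0=I P1=I P2=E  mem[L1]=50
7. P1: store L1 := 26  bus=[BusRdX]  L1: P0=I P1=M P2=I  mem[L1]=50
8. P0: load  L3  bus=[BusRd,Flush]  L3: P0=S P1=S P2=I  mem[L3]=69
9. P0: load  L0  bus=[BusRd]  L0: P0=S P1=I P2=S  mem[L0]=30
10. P1: load  L0  bus=[BusRd]  L0: P0=S P1=S P2=S  mem[L0]=30
11. P1: store L4 := 74  bus=[BusRdX,Flush]  L4: P0=I P1=M P2=I  mem[L4]=93
12. P0: load  L4  bus=[BusRd,Flush]  L4: P0=S P1=S P2=I  mem[L4]=74
13. P1: load  L0  bus=[-]  L0: P0=S P1=S P2=S  mem[L0]=30
14. P2: load  L0  bus=[-]  L0: P0=S P1=S P2=S  mem[L0]=30
15. P0: load  L1  bus=[BusRd,Flush]  L1: P0=S P1=S P2=I  mem[L1]=26
16. P1: store L3 := 87  bus=[BusUpgr]  L3: P0=I P1=M P2=I  mem[L3]=69
17. P2: load  L2  bus=[BusRd]  L2: P0=I P1=I P2=E  mem[L2]=80
18. P0: load  L0  bus=[-]  L0: P0=S P1=S P2=S  mem[L0]=30

bus = BusRd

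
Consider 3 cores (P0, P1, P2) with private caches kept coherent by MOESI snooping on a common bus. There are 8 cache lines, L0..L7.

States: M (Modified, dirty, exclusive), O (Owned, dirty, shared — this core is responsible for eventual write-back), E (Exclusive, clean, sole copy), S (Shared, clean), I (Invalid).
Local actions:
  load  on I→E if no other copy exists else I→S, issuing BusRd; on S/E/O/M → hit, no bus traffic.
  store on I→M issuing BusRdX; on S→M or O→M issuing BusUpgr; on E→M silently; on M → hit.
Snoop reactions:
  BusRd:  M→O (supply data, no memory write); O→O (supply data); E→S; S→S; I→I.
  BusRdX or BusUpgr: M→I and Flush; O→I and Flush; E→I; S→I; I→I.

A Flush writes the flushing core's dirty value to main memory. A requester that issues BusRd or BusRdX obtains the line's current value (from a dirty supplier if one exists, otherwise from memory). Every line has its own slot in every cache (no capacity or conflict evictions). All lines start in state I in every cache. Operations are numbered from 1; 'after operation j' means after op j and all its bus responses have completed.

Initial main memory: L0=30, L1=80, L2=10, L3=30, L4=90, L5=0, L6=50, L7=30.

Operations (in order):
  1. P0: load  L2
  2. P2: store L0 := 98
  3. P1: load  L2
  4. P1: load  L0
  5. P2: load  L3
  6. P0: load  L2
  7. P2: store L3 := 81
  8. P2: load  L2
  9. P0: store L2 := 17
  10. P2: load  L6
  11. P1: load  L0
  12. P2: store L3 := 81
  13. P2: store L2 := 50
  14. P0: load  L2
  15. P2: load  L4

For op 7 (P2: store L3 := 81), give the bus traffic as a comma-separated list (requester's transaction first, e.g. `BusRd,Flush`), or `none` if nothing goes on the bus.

1. P0: load  L2  bus=[BusRd]  L2: P0=E P1=I P2=I  mem[L2]=10
2. P2: store L0 := 98  bus=[BusRdX]  L0: P0=I P1=I P2=M  mem[L0]=30
3. P1: load  L2  bus=[BusRd]  L2: P0=S P1=S P2=I  mem[L2]=10
4. P1: load  L0  bus=[BusRd]  L0: P0=I P1=S P2=O  mem[L0]=30
5. P2: load  L3  bus=[BusRd]  L3: P0=I P1=I P2=E  mem[L3]=30
6. P0: load  L2  bus=[-]  L2: P0=S P1=S P2=I  mem[L2]=10
7. P2: store L3 := 81  bus=[-]  L3: P0=I P1=I P2=M  mem[L3]=30
8. P2: load  L2  bus=[BusRd]  L2: P0=S P1=S P2=S  mem[L2]=10
9. P0: store L2 := 17  bus=[BusUpgr]  L2: P0=M P1=I P2=I  mem[L2]=10
10. P2: load  L6  bus=[BusRd]  L6: P0=I P1=I P2=E  mem[L6]=50
11. P1: load  L0  bus=[-]  L0: P0=I P1=S P2=O  mem[L0]=30
12. P2: store L3 := 81  bus=[-]  L3: P0=I P1=I P2=M  mem[L3]=30
13. P2: store L2 := 50  bus=[BusRdX,Flush]  L2: P0=I P1=I P2=M  mem[L2]=17
14. P0: load  L2  bus=[BusRd]  L2: P0=S P1=I P2=O  mem[L2]=17
15. P2: load  L4  bus=[BusRd]  L4: P0=I P1=I P2=E  mem[L4]=90

bus = none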